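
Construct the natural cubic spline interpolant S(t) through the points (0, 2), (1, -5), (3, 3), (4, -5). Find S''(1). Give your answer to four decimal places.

With M_i denoting the second derivative at x_i, h_i = 1, 2, 1, and Δ_i = (y_(i+1) − y_i)/h_i = -7, 4, -8:
  1·M_0 + 6·M_1 + 2·M_2 = 6(Δ_1 - Δ_0) = 66
  2·M_1 + 6·M_2 + 1·M_3 = 6(Δ_2 - Δ_1) = -72
Natural end conditions: M_0 = M_3 = 0.
Solving: M_0 = 0, M_1 = 135/8, M_2 = -141/8, M_3 = 0.

16.8750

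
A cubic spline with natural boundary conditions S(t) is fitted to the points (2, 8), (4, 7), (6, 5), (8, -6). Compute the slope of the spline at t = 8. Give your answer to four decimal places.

Let M_i = S''(x_i). Step sizes h_i = 2, 2, 2; slopes of the chords Δ_i = (y_(i+1) - y_i)/h_i = -1/2, -1, -11/2.
  2·M_0 + 8·M_1 + 2·M_2 = 6(Δ_1 - Δ_0) = -3
  2·M_1 + 8·M_2 + 2·M_3 = 6(Δ_2 - Δ_1) = -27
Natural end conditions: M_0 = M_3 = 0.
Solving: M_0 = 0, M_1 = 1/2, M_2 = -7/2, M_3 = 0.
On [6, 8], S'(t) = b_2 + 2c_2·(t - 6) + 3d_2·(t - 6)² with b_2 = Δ_2 - h_2(2M_2 + M_3)/6 = -19/6, c_2 = M_2/2 = -7/4, d_2 = (M_3 - M_2)/(6h_2) = 7/24. So S'(8) = -20/3.

-6.6667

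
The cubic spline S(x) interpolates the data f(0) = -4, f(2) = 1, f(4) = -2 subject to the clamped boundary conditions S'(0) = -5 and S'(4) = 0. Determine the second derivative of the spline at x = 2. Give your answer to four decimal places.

Let M_i = S''(x_i). Step sizes h_i = 2, 2; slopes of the chords Δ_i = (y_(i+1) - y_i)/h_i = 5/2, -3/2.
  2·M_0 + 8·M_1 + 2·M_2 = 6(Δ_1 - Δ_0) = -24
Clamped end conditions give two more equations: 2h_0·M_0 + h_0·M_1 = 6(Δ_0 - S'(0)) = 45 and h_1·M_1 + 2h_1·M_2 = 6(S'(4) - Δ_1) = 9.
Solving the tridiagonal system: M_0 = 31/2, M_1 = -17/2, M_2 = 13/2.

-8.5000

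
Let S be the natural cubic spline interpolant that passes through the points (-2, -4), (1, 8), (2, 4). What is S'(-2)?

With M_i denoting the second derivative at x_i, h_i = 3, 1, and Δ_i = (y_(i+1) − y_i)/h_i = 4, -4:
  3·M_0 + 8·M_1 + 1·M_2 = 6(Δ_1 - Δ_0) = -48
Natural end conditions: M_0 = M_2 = 0.
Solving the tridiagonal system: M_0 = 0, M_1 = -6, M_2 = 0.
On [-2, 1], S'(x) = b_0 + 2c_0·(x + 2) + 3d_0·(x + 2)² with b_0 = Δ_0 - h_0(2M_0 + M_1)/6 = 7, c_0 = M_0/2 = 0, d_0 = (M_1 - M_0)/(6h_0) = -1/3. So S'(-2) = 7.

7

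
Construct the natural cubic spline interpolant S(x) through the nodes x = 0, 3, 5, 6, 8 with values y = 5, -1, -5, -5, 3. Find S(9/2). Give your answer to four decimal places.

Write σ_i for S''(x_i). With h_i = 3, 2, 1, 2 and divided differences Δ_i = -2, -2, 0, 4, the continuity of S' gives the tridiagonal system
  3·σ_0 + 10·σ_1 + 2·σ_2 = 6(Δ_1 - Δ_0) = 0
  2·σ_1 + 6·σ_2 + 1·σ_3 = 6(Δ_2 - Δ_1) = 12
  1·σ_2 + 6·σ_3 + 2·σ_4 = 6(Δ_3 - Δ_2) = 24
Natural end conditions: σ_0 = σ_4 = 0.
Solving: σ_0 = 0, σ_1 = -48/163, σ_2 = 240/163, σ_3 = 612/163, σ_4 = 0.
On [3, 5], S(x) = -1 - 374/163·(x - 3) - 24/163·(x - 3)² + 24/163·(x - 3)³.
With (x - 3) = 3/2: S(9/2) = -697/163.

-4.2761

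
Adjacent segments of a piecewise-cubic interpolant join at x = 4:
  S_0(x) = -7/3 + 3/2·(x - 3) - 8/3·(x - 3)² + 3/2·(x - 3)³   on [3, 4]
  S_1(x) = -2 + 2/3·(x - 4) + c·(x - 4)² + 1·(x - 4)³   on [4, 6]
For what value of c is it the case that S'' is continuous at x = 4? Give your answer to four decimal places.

S_0''(x) = -16/3 + 9·(x - 3), so S_0''(4) = 11/3. On the right, S_1''(4) = 2c, so c = 11/6.

1.8333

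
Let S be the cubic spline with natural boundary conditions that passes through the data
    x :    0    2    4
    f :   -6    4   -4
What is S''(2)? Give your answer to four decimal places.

Write M_i for S''(x_i). With h_i = 2, 2 and divided differences Δ_i = 5, -4, the continuity of S' gives the tridiagonal system
  2·M_0 + 8·M_1 + 2·M_2 = 6(Δ_1 - Δ_0) = -54
Natural end conditions: M_0 = M_2 = 0.
Solving the tridiagonal system: M_0 = 0, M_1 = -27/4, M_2 = 0.

-6.7500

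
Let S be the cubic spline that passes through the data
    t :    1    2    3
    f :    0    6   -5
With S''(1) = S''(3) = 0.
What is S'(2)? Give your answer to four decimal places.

With m_i denoting the second derivative at x_i, h_i = 1, 1, and Δ_i = (y_(i+1) − y_i)/h_i = 6, -11:
  1·m_0 + 4·m_1 + 1·m_2 = 6(Δ_1 - Δ_0) = -102
Natural end conditions: m_0 = m_2 = 0.
Solving the tridiagonal system: m_0 = 0, m_1 = -51/2, m_2 = 0.
On [2, 3], S'(t) = b_1 + 2c_1·(t - 2) + 3d_1·(t - 2)² with b_1 = Δ_1 - h_1(2m_1 + m_2)/6 = -5/2, c_1 = m_1/2 = -51/4, d_1 = (m_2 - m_1)/(6h_1) = 17/4. So S'(2) = -5/2.

-2.5000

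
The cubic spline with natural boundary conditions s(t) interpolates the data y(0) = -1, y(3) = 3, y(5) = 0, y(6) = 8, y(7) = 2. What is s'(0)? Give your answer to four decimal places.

Write m_i for s''(x_i). With h_i = 3, 2, 1, 1 and divided differences Δ_i = 4/3, -3/2, 8, -6, the continuity of s' gives the tridiagonal system
  3·m_0 + 10·m_1 + 2·m_2 = 6(Δ_1 - Δ_0) = -17
  2·m_1 + 6·m_2 + 1·m_3 = 6(Δ_2 - Δ_1) = 57
  1·m_2 + 4·m_3 + 1·m_4 = 6(Δ_3 - Δ_2) = -84
Natural end conditions: m_0 = m_4 = 0.
Solving the tridiagonal system: m_0 = 0, m_1 = -1015/214, m_2 = 1628/107, m_3 = -2654/107, m_4 = 0.
On [0, 3], s'(t) = b_0 + 2c_0·t + 3d_0·t² with b_0 = Δ_0 - h_0(2m_0 + m_1)/6 = 4757/1284, c_0 = m_0/2 = 0, d_0 = (m_1 - m_0)/(6h_0) = -1015/3852. So s'(0) = 4757/1284.

3.7048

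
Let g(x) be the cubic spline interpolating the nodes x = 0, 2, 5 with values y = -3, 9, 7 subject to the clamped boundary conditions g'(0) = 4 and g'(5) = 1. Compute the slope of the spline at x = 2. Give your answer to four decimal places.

3.6000

Let m_i = g''(x_i). Step sizes h_i = 2, 3; slopes of the chords Δ_i = (y_(i+1) - y_i)/h_i = 6, -2/3.
  2·m_0 + 10·m_1 + 3·m_2 = 6(Δ_1 - Δ_0) = -40
Clamped end conditions give two more equations: 2h_0·m_0 + h_0·m_1 = 6(Δ_0 - g'(0)) = 12 and h_1·m_1 + 2h_1·m_2 = 6(g'(5) - Δ_1) = 10.
Hence m_0 = 32/5, m_1 = -34/5, m_2 = 76/15.
On [2, 5], g'(x) = b_1 + 2c_1·(x - 2) + 3d_1·(x - 2)² with b_1 = Δ_1 - h_1(2m_1 + m_2)/6 = 18/5, c_1 = m_1/2 = -17/5, d_1 = (m_2 - m_1)/(6h_1) = 89/135. So g'(2) = 18/5.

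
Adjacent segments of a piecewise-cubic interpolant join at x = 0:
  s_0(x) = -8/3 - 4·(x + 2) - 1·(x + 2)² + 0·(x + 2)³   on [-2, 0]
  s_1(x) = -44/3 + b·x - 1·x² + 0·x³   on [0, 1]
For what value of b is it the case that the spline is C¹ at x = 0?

s_0'(x) = -4 - 2·(x + 2) + 0·(x + 2)², so s_0'(0) = -8. On the right, s_1'(0) = b, so b = -8.

-8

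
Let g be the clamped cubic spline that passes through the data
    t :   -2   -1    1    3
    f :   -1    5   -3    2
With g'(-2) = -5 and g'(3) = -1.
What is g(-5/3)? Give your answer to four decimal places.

-0.6345

Write M_i for g''(x_i). With h_i = 1, 2, 2 and divided differences Δ_i = 6, -4, 5/2, the continuity of g' gives the tridiagonal system
  1·M_0 + 6·M_1 + 2·M_2 = 6(Δ_1 - Δ_0) = -60
  2·M_1 + 8·M_2 + 2·M_3 = 6(Δ_2 - Δ_1) = 39
Clamped end conditions give two more equations: 2h_0·M_0 + h_0·M_1 = 6(Δ_0 - g'(-2)) = 66 and h_2·M_2 + 2h_2·M_3 = 6(g'(3) - Δ_2) = -21.
Solving: M_0 = 1009/23, M_1 = -500/23, M_2 = 611/46, M_3 = -547/46.
On [-2, -1], g(t) = -1 - 5·(t + 2) + 1009/46·(t + 2)² - 503/46·(t + 2)³.
With (t + 2) = 1/3: g(-5/3) = -394/621.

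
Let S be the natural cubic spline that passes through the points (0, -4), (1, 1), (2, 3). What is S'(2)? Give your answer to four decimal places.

Let σ_i = S''(x_i). Step sizes h_i = 1, 1; slopes of the chords Δ_i = (y_(i+1) - y_i)/h_i = 5, 2.
  1·σ_0 + 4·σ_1 + 1·σ_2 = 6(Δ_1 - Δ_0) = -18
Natural end conditions: σ_0 = σ_2 = 0.
Hence σ_0 = 0, σ_1 = -9/2, σ_2 = 0.
On [1, 2], S'(x) = b_1 + 2c_1·(x - 1) + 3d_1·(x - 1)² with b_1 = Δ_1 - h_1(2σ_1 + σ_2)/6 = 7/2, c_1 = σ_1/2 = -9/4, d_1 = (σ_2 - σ_1)/(6h_1) = 3/4. So S'(2) = 5/4.

1.2500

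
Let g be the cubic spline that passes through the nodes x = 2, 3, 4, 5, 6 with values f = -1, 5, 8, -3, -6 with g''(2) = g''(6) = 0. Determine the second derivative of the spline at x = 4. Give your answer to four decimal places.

Put σ_i = g'' at the i-th knot. Here h = (1, 1, 1, 1) and Δ = (6, 3, -11, -3), so the interior equations h_(i-1)·σ_(i-1) + 2(h_(i-1)+h_i)·σ_i + h_i·σ_(i+1) = 6(Δ_i − Δ_(i-1)) read
  1·σ_0 + 4·σ_1 + 1·σ_2 = 6(Δ_1 - Δ_0) = -18
  1·σ_1 + 4·σ_2 + 1·σ_3 = 6(Δ_2 - Δ_1) = -84
  1·σ_2 + 4·σ_3 + 1·σ_4 = 6(Δ_3 - Δ_2) = 48
Natural end conditions: σ_0 = σ_4 = 0.
Hence σ_0 = 0, σ_1 = 57/28, σ_2 = -183/7, σ_3 = 519/28, σ_4 = 0.

-26.1429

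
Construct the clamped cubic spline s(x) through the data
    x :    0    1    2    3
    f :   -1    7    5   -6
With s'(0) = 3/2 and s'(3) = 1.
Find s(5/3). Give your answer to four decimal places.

7.7852

Put m_i = s'' at the i-th knot. Here h = (1, 1, 1) and Δ = (8, -2, -11), so the interior equations h_(i-1)·m_(i-1) + 2(h_(i-1)+h_i)·m_i + h_i·m_(i+1) = 6(Δ_i − Δ_(i-1)) read
  1·m_0 + 4·m_1 + 1·m_2 = 6(Δ_1 - Δ_0) = -60
  1·m_1 + 4·m_2 + 1·m_3 = 6(Δ_2 - Δ_1) = -54
Clamped end conditions give two more equations: 2h_0·m_0 + h_0·m_1 = 6(Δ_0 - s'(0)) = 39 and h_2·m_2 + 2h_2·m_3 = 6(s'(3) - Δ_2) = 72.
Solving the tridiagonal system: m_0 = 418/15, m_1 = -251/15, m_2 = -314/15, m_3 = 697/15.
On [1, 2], s(x) = 7 + 106/15·(x - 1) - 251/30·(x - 1)² - 7/10·(x - 1)³.
With (x - 1) = 2/3: s(5/3) = 1051/135.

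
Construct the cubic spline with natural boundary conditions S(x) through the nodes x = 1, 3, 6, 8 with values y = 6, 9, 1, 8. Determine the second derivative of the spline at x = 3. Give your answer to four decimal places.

Put M_i = S'' at the i-th knot. Here h = (2, 3, 2) and Δ = (3/2, -8/3, 7/2), so the interior equations h_(i-1)·M_(i-1) + 2(h_(i-1)+h_i)·M_i + h_i·M_(i+1) = 6(Δ_i − Δ_(i-1)) read
  2·M_0 + 10·M_1 + 3·M_2 = 6(Δ_1 - Δ_0) = -25
  3·M_1 + 10·M_2 + 2·M_3 = 6(Δ_2 - Δ_1) = 37
Natural end conditions: M_0 = M_3 = 0.
Solving: M_0 = 0, M_1 = -361/91, M_2 = 445/91, M_3 = 0.

-3.9670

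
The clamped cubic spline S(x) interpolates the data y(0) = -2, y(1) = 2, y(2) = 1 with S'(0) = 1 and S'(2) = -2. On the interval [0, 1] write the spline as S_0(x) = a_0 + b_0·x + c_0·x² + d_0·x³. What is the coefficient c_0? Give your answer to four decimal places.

Put M_i = S'' at the i-th knot. Here h = (1, 1) and Δ = (4, -1), so the interior equations h_(i-1)·M_(i-1) + 2(h_(i-1)+h_i)·M_i + h_i·M_(i+1) = 6(Δ_i − Δ_(i-1)) read
  1·M_0 + 4·M_1 + 1·M_2 = 6(Δ_1 - Δ_0) = -30
Clamped end conditions give two more equations: 2h_0·M_0 + h_0·M_1 = 6(Δ_0 - S'(0)) = 18 and h_1·M_1 + 2h_1·M_2 = 6(S'(2) - Δ_1) = -6.
Hence M_0 = 15, M_1 = -12, M_2 = 3.
On [0, 1], with S_0(x) = a_0 + b_0·x + c_0·x² + d_0·x³: c_0 = M_0/2 = 15/2, d_0 = (M_1 - M_0)/(6h_0) = -9/2, b_0 = Δ_0 - h_0(2M_0 + M_1)/6 = 1.

7.5000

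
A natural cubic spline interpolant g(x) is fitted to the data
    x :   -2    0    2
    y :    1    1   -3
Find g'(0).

-1

With M_i denoting the second derivative at x_i, h_i = 2, 2, and Δ_i = (y_(i+1) − y_i)/h_i = 0, -2:
  2·M_0 + 8·M_1 + 2·M_2 = 6(Δ_1 - Δ_0) = -12
Natural end conditions: M_0 = M_2 = 0.
Forward elimination and back-substitution give M_0 = 0, M_1 = -3/2, M_2 = 0.
On [0, 2], g'(x) = b_1 + 2c_1·x + 3d_1·x² with b_1 = Δ_1 - h_1(2M_1 + M_2)/6 = -1, c_1 = M_1/2 = -3/4, d_1 = (M_2 - M_1)/(6h_1) = 1/8. So g'(0) = -1.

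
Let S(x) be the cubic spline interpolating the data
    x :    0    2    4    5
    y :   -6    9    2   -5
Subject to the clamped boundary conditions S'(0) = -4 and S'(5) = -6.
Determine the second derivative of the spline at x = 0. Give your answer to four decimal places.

24.5652

Write M_i for S''(x_i). With h_i = 2, 2, 1 and divided differences Δ_i = 15/2, -7/2, -7, the continuity of S' gives the tridiagonal system
  2·M_0 + 8·M_1 + 2·M_2 = 6(Δ_1 - Δ_0) = -66
  2·M_1 + 6·M_2 + 1·M_3 = 6(Δ_2 - Δ_1) = -21
Clamped end conditions give two more equations: 2h_0·M_0 + h_0·M_1 = 6(Δ_0 - S'(0)) = 69 and h_2·M_2 + 2h_2·M_3 = 6(S'(5) - Δ_2) = 6.
Solving the tridiagonal system: M_0 = 565/23, M_1 = -673/46, M_2 = 22/23, M_3 = 58/23.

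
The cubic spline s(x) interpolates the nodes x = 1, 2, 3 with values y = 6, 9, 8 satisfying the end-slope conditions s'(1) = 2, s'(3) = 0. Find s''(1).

8

Write M_i for s''(x_i). With h_i = 1, 1 and divided differences Δ_i = 3, -1, the continuity of s' gives the tridiagonal system
  1·M_0 + 4·M_1 + 1·M_2 = 6(Δ_1 - Δ_0) = -24
Clamped end conditions give two more equations: 2h_0·M_0 + h_0·M_1 = 6(Δ_0 - s'(1)) = 6 and h_1·M_1 + 2h_1·M_2 = 6(s'(3) - Δ_1) = 6.
Forward elimination and back-substitution give M_0 = 8, M_1 = -10, M_2 = 8.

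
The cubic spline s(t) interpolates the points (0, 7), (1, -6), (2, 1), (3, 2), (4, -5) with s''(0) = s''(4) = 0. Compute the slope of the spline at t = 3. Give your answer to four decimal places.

Let M_i = s''(x_i). Step sizes h_i = 1, 1, 1, 1; slopes of the chords Δ_i = (y_(i+1) - y_i)/h_i = -13, 7, 1, -7.
  1·M_0 + 4·M_1 + 1·M_2 = 6(Δ_1 - Δ_0) = 120
  1·M_1 + 4·M_2 + 1·M_3 = 6(Δ_2 - Δ_1) = -36
  1·M_2 + 4·M_3 + 1·M_4 = 6(Δ_3 - Δ_2) = -48
Natural end conditions: M_0 = M_4 = 0.
Forward elimination and back-substitution give M_0 = 0, M_1 = 237/7, M_2 = -108/7, M_3 = -57/7, M_4 = 0.
On [3, 4], s'(t) = b_3 + 2c_3·(t - 3) + 3d_3·(t - 3)² with b_3 = Δ_3 - h_3(2M_3 + M_4)/6 = -30/7, c_3 = M_3/2 = -57/14, d_3 = (M_4 - M_3)/(6h_3) = 19/14. So s'(3) = -30/7.

-4.2857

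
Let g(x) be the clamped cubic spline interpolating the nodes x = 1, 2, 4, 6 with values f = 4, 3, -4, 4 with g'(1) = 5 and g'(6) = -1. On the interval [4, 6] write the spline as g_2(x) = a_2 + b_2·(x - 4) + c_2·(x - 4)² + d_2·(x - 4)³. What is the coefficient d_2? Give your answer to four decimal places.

-1.7989

Write σ_i for g''(x_i). With h_i = 1, 2, 2 and divided differences Δ_i = -1, -7/2, 4, the continuity of g' gives the tridiagonal system
  1·σ_0 + 6·σ_1 + 2·σ_2 = 6(Δ_1 - Δ_0) = -15
  2·σ_1 + 8·σ_2 + 2·σ_3 = 6(Δ_2 - Δ_1) = 45
Clamped end conditions give two more equations: 2h_0·σ_0 + h_0·σ_1 = 6(Δ_0 - g'(1)) = -36 and h_2·σ_2 + 2h_2·σ_3 = 6(g'(6) - Δ_2) = -30.
Solving the tridiagonal system: σ_0 = -381/23, σ_1 = -66/23, σ_2 = 216/23, σ_3 = -561/46.
On [4, 6], with g_2(x) = a_2 + b_2·(x - 4) + c_2·(x - 4)² + d_2·(x - 4)³: c_2 = σ_2/2 = 108/23, d_2 = (σ_3 - σ_2)/(6h_2) = -331/184, b_2 = Δ_2 - h_2(2σ_2 + σ_3)/6 = 83/46.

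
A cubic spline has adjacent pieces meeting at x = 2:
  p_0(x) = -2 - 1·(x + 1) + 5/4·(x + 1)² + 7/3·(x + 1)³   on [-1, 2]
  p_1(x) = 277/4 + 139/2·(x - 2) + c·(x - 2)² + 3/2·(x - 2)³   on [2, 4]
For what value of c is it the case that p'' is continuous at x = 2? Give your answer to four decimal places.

22.2500

p_0''(x) = 5/2 + 14·(x + 1), so p_0''(2) = 89/2. On the right, p_1''(2) = 2c, so c = 89/4.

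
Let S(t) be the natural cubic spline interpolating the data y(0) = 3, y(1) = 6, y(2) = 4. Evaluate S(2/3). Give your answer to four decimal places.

Put M_i = S'' at the i-th knot. Here h = (1, 1) and Δ = (3, -2), so the interior equations h_(i-1)·M_(i-1) + 2(h_(i-1)+h_i)·M_i + h_i·M_(i+1) = 6(Δ_i − Δ_(i-1)) read
  1·M_0 + 4·M_1 + 1·M_2 = 6(Δ_1 - Δ_0) = -30
Natural end conditions: M_0 = M_2 = 0.
Solving: M_0 = 0, M_1 = -15/2, M_2 = 0.
On [0, 1], S(t) = 3 + 17/4·t + 0·t² - 5/4·t³.
With t = 2/3: S(2/3) = 295/54.

5.4630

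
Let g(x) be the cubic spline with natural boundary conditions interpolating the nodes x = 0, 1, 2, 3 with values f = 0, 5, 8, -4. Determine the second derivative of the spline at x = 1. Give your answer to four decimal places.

2.8000

Put M_i = g'' at the i-th knot. Here h = (1, 1, 1) and Δ = (5, 3, -12), so the interior equations h_(i-1)·M_(i-1) + 2(h_(i-1)+h_i)·M_i + h_i·M_(i+1) = 6(Δ_i − Δ_(i-1)) read
  1·M_0 + 4·M_1 + 1·M_2 = 6(Δ_1 - Δ_0) = -12
  1·M_1 + 4·M_2 + 1·M_3 = 6(Δ_2 - Δ_1) = -90
Natural end conditions: M_0 = M_3 = 0.
Solving: M_0 = 0, M_1 = 14/5, M_2 = -116/5, M_3 = 0.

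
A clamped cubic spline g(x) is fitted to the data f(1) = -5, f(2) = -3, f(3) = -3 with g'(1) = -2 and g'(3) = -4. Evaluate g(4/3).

-5

With m_i denoting the second derivative at x_i, h_i = 1, 1, and Δ_i = (y_(i+1) − y_i)/h_i = 2, 0:
  1·m_0 + 4·m_1 + 1·m_2 = 6(Δ_1 - Δ_0) = -12
Clamped end conditions give two more equations: 2h_0·m_0 + h_0·m_1 = 6(Δ_0 - g'(1)) = 24 and h_1·m_1 + 2h_1·m_2 = 6(g'(3) - Δ_1) = -24.
Forward elimination and back-substitution give m_0 = 14, m_1 = -4, m_2 = -10.
On [1, 2], g(x) = -5 - 2·(x - 1) + 7·(x - 1)² - 3·(x - 1)³.
With (x - 1) = 1/3: g(4/3) = -5.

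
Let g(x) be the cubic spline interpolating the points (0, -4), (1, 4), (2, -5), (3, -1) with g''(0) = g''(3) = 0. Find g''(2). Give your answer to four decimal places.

Let M_i = g''(x_i). Step sizes h_i = 1, 1, 1; slopes of the chords Δ_i = (y_(i+1) - y_i)/h_i = 8, -9, 4.
  1·M_0 + 4·M_1 + 1·M_2 = 6(Δ_1 - Δ_0) = -102
  1·M_1 + 4·M_2 + 1·M_3 = 6(Δ_2 - Δ_1) = 78
Natural end conditions: M_0 = M_3 = 0.
Solving: M_0 = 0, M_1 = -162/5, M_2 = 138/5, M_3 = 0.

27.6000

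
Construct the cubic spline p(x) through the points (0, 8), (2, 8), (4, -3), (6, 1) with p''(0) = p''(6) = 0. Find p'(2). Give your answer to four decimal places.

-3.9333

Write σ_i for p''(x_i). With h_i = 2, 2, 2 and divided differences Δ_i = 0, -11/2, 2, the continuity of p' gives the tridiagonal system
  2·σ_0 + 8·σ_1 + 2·σ_2 = 6(Δ_1 - Δ_0) = -33
  2·σ_1 + 8·σ_2 + 2·σ_3 = 6(Δ_2 - Δ_1) = 45
Natural end conditions: σ_0 = σ_3 = 0.
Solving the tridiagonal system: σ_0 = 0, σ_1 = -59/10, σ_2 = 71/10, σ_3 = 0.
On [2, 4], p'(x) = b_1 + 2c_1·(x - 2) + 3d_1·(x - 2)² with b_1 = Δ_1 - h_1(2σ_1 + σ_2)/6 = -59/15, c_1 = σ_1/2 = -59/20, d_1 = (σ_2 - σ_1)/(6h_1) = 13/12. So p'(2) = -59/15.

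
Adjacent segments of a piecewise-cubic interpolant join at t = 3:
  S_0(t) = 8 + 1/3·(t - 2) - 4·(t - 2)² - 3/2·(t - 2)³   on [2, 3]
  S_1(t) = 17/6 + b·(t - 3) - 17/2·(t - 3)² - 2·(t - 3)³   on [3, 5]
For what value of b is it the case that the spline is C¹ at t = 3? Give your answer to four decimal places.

-12.1667

S_0'(t) = 1/3 - 8·(t - 2) - 9/2·(t - 2)², so S_0'(3) = -73/6. On the right, S_1'(3) = b, so b = -73/6.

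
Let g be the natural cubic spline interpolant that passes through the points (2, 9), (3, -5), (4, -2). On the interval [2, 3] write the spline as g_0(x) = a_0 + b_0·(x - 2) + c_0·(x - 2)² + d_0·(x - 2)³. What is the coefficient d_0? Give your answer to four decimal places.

Write M_i for g''(x_i). With h_i = 1, 1 and divided differences Δ_i = -14, 3, the continuity of g' gives the tridiagonal system
  1·M_0 + 4·M_1 + 1·M_2 = 6(Δ_1 - Δ_0) = 102
Natural end conditions: M_0 = M_2 = 0.
Solving the tridiagonal system: M_0 = 0, M_1 = 51/2, M_2 = 0.
On [2, 3], with g_0(x) = a_0 + b_0·(x - 2) + c_0·(x - 2)² + d_0·(x - 2)³: c_0 = M_0/2 = 0, d_0 = (M_1 - M_0)/(6h_0) = 17/4, b_0 = Δ_0 - h_0(2M_0 + M_1)/6 = -73/4.

4.2500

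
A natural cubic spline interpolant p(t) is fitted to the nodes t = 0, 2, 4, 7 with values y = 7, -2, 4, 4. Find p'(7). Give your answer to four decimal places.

-1.5395

With m_i denoting the second derivative at x_i, h_i = 2, 2, 3, and Δ_i = (y_(i+1) − y_i)/h_i = -9/2, 3, 0:
  2·m_0 + 8·m_1 + 2·m_2 = 6(Δ_1 - Δ_0) = 45
  2·m_1 + 10·m_2 + 3·m_3 = 6(Δ_2 - Δ_1) = -18
Natural end conditions: m_0 = m_3 = 0.
Forward elimination and back-substitution give m_0 = 0, m_1 = 243/38, m_2 = -117/38, m_3 = 0.
On [4, 7], p'(t) = b_2 + 2c_2·(t - 4) + 3d_2·(t - 4)² with b_2 = Δ_2 - h_2(2m_2 + m_3)/6 = 117/38, c_2 = m_2/2 = -117/76, d_2 = (m_3 - m_2)/(6h_2) = 13/76. So p'(7) = -117/76.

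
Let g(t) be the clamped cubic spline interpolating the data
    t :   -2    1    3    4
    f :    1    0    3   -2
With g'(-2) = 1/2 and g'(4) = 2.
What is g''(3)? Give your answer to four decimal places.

-12.5614

With M_i denoting the second derivative at x_i, h_i = 3, 2, 1, and Δ_i = (y_(i+1) − y_i)/h_i = -1/3, 3/2, -5:
  3·M_0 + 10·M_1 + 2·M_2 = 6(Δ_1 - Δ_0) = 11
  2·M_1 + 6·M_2 + 1·M_3 = 6(Δ_2 - Δ_1) = -39
Clamped end conditions give two more equations: 2h_0·M_0 + h_0·M_1 = 6(Δ_0 - g'(-2)) = -5 and h_2·M_2 + 2h_2·M_3 = 6(g'(4) - Δ_2) = 42.
Forward elimination and back-substitution give M_0 = -59/19, M_1 = 259/57, M_2 = -716/57, M_3 = 1555/57.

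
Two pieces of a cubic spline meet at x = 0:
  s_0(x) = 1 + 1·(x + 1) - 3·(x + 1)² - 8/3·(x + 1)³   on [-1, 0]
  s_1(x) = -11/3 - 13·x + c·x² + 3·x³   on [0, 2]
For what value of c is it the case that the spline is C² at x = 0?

-11

s_0''(x) = -6 - 16·(x + 1), so s_0''(0) = -22. On the right, s_1''(0) = 2c, so c = -11.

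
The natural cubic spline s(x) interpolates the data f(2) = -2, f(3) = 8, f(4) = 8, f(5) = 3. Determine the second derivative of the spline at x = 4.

-4

Put M_i = s'' at the i-th knot. Here h = (1, 1, 1) and Δ = (10, 0, -5), so the interior equations h_(i-1)·M_(i-1) + 2(h_(i-1)+h_i)·M_i + h_i·M_(i+1) = 6(Δ_i − Δ_(i-1)) read
  1·M_0 + 4·M_1 + 1·M_2 = 6(Δ_1 - Δ_0) = -60
  1·M_1 + 4·M_2 + 1·M_3 = 6(Δ_2 - Δ_1) = -30
Natural end conditions: M_0 = M_3 = 0.
Solving: M_0 = 0, M_1 = -14, M_2 = -4, M_3 = 0.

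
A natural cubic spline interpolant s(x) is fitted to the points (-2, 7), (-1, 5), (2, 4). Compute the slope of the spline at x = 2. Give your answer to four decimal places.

0.2917

Let M_i = s''(x_i). Step sizes h_i = 1, 3; slopes of the chords Δ_i = (y_(i+1) - y_i)/h_i = -2, -1/3.
  1·M_0 + 8·M_1 + 3·M_2 = 6(Δ_1 - Δ_0) = 10
Natural end conditions: M_0 = M_2 = 0.
Forward elimination and back-substitution give M_0 = 0, M_1 = 5/4, M_2 = 0.
On [-1, 2], s'(x) = b_1 + 2c_1·(x + 1) + 3d_1·(x + 1)² with b_1 = Δ_1 - h_1(2M_1 + M_2)/6 = -19/12, c_1 = M_1/2 = 5/8, d_1 = (M_2 - M_1)/(6h_1) = -5/72. So s'(2) = 7/24.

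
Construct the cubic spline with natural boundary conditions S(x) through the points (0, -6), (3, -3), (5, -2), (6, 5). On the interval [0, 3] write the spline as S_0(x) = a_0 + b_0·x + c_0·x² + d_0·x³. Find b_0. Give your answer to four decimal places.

1.8571

Write m_i for S''(x_i). With h_i = 3, 2, 1 and divided differences Δ_i = 1, 1/2, 7, the continuity of S' gives the tridiagonal system
  3·m_0 + 10·m_1 + 2·m_2 = 6(Δ_1 - Δ_0) = -3
  2·m_1 + 6·m_2 + 1·m_3 = 6(Δ_2 - Δ_1) = 39
Natural end conditions: m_0 = m_3 = 0.
Forward elimination and back-substitution give m_0 = 0, m_1 = -12/7, m_2 = 99/14, m_3 = 0.
On [0, 3], with S_0(x) = a_0 + b_0·x + c_0·x² + d_0·x³: c_0 = m_0/2 = 0, d_0 = (m_1 - m_0)/(6h_0) = -2/21, b_0 = Δ_0 - h_0(2m_0 + m_1)/6 = 13/7.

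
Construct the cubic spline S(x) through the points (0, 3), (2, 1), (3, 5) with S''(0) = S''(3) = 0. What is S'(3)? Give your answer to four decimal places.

4.8333

Write M_i for S''(x_i). With h_i = 2, 1 and divided differences Δ_i = -1, 4, the continuity of S' gives the tridiagonal system
  2·M_0 + 6·M_1 + 1·M_2 = 6(Δ_1 - Δ_0) = 30
Natural end conditions: M_0 = M_2 = 0.
Hence M_0 = 0, M_1 = 5, M_2 = 0.
On [2, 3], S'(x) = b_1 + 2c_1·(x - 2) + 3d_1·(x - 2)² with b_1 = Δ_1 - h_1(2M_1 + M_2)/6 = 7/3, c_1 = M_1/2 = 5/2, d_1 = (M_2 - M_1)/(6h_1) = -5/6. So S'(3) = 29/6.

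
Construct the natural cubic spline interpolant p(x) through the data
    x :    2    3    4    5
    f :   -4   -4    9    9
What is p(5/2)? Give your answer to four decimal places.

-5.6250

Let M_i = p''(x_i). Step sizes h_i = 1, 1, 1; slopes of the chords Δ_i = (y_(i+1) - y_i)/h_i = 0, 13, 0.
  1·M_0 + 4·M_1 + 1·M_2 = 6(Δ_1 - Δ_0) = 78
  1·M_1 + 4·M_2 + 1·M_3 = 6(Δ_2 - Δ_1) = -78
Natural end conditions: M_0 = M_3 = 0.
Solving: M_0 = 0, M_1 = 26, M_2 = -26, M_3 = 0.
On [2, 3], p(x) = -4 - 13/3·(x - 2) + 0·(x - 2)² + 13/3·(x - 2)³.
With (x - 2) = 1/2: p(5/2) = -45/8.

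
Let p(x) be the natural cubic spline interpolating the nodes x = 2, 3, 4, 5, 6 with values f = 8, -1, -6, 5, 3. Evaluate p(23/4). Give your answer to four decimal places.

4.5672

With σ_i denoting the second derivative at x_i, h_i = 1, 1, 1, 1, and Δ_i = (y_(i+1) − y_i)/h_i = -9, -5, 11, -2:
  1·σ_0 + 4·σ_1 + 1·σ_2 = 6(Δ_1 - Δ_0) = 24
  1·σ_1 + 4·σ_2 + 1·σ_3 = 6(Δ_2 - Δ_1) = 96
  1·σ_2 + 4·σ_3 + 1·σ_4 = 6(Δ_3 - Δ_2) = -78
Natural end conditions: σ_0 = σ_4 = 0.
Forward elimination and back-substitution give σ_0 = 0, σ_1 = -51/28, σ_2 = 219/7, σ_3 = -765/28, σ_4 = 0.
On [5, 6], p(x) = 5 + 199/28·(x - 5) - 765/56·(x - 5)² + 255/56·(x - 5)³.
With (x - 5) = 3/4: p(23/4) = 16369/3584.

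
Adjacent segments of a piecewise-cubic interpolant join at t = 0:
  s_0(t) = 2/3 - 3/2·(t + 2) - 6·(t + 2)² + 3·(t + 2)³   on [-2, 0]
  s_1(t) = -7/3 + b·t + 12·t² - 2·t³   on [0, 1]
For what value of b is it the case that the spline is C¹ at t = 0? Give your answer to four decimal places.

s_0'(t) = -3/2 - 12·(t + 2) + 9·(t + 2)², so s_0'(0) = 21/2. On the right, s_1'(0) = b, so b = 21/2.

10.5000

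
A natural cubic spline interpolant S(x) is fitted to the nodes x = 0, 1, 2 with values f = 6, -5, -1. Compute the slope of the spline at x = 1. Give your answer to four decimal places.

With M_i denoting the second derivative at x_i, h_i = 1, 1, and Δ_i = (y_(i+1) − y_i)/h_i = -11, 4:
  1·M_0 + 4·M_1 + 1·M_2 = 6(Δ_1 - Δ_0) = 90
Natural end conditions: M_0 = M_2 = 0.
Hence M_0 = 0, M_1 = 45/2, M_2 = 0.
On [1, 2], S'(x) = b_1 + 2c_1·(x - 1) + 3d_1·(x - 1)² with b_1 = Δ_1 - h_1(2M_1 + M_2)/6 = -7/2, c_1 = M_1/2 = 45/4, d_1 = (M_2 - M_1)/(6h_1) = -15/4. So S'(1) = -7/2.

-3.5000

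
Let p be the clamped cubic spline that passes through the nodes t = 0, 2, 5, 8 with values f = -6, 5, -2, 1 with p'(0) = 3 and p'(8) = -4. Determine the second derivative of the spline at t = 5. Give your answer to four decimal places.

5.5965

With M_i denoting the second derivative at x_i, h_i = 2, 3, 3, and Δ_i = (y_(i+1) − y_i)/h_i = 11/2, -7/3, 1:
  2·M_0 + 10·M_1 + 3·M_2 = 6(Δ_1 - Δ_0) = -47
  3·M_1 + 12·M_2 + 3·M_3 = 6(Δ_2 - Δ_1) = 20
Clamped end conditions give two more equations: 2h_0·M_0 + h_0·M_1 = 6(Δ_0 - p'(0)) = 15 and h_2·M_2 + 2h_2·M_3 = 6(p'(8) - Δ_2) = -30.
Hence M_0 = 293/38, M_1 = -301/38, M_2 = 319/57, M_3 = -889/114.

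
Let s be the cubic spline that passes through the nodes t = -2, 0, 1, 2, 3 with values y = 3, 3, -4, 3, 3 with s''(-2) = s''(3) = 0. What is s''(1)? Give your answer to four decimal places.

28.3256

With m_i denoting the second derivative at x_i, h_i = 2, 1, 1, 1, and Δ_i = (y_(i+1) − y_i)/h_i = 0, -7, 7, 0:
  2·m_0 + 6·m_1 + 1·m_2 = 6(Δ_1 - Δ_0) = -42
  1·m_1 + 4·m_2 + 1·m_3 = 6(Δ_2 - Δ_1) = 84
  1·m_2 + 4·m_3 + 1·m_4 = 6(Δ_3 - Δ_2) = -42
Natural end conditions: m_0 = m_4 = 0.
Solving the tridiagonal system: m_0 = 0, m_1 = -504/43, m_2 = 1218/43, m_3 = -756/43, m_4 = 0.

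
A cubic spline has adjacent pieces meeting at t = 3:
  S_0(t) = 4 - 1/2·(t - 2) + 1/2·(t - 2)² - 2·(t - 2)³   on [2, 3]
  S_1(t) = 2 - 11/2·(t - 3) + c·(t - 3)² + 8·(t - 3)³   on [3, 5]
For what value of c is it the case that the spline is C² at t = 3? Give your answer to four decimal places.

S_0''(t) = 1 - 12·(t - 2), so S_0''(3) = -11. On the right, S_1''(3) = 2c, so c = -11/2.

-5.5000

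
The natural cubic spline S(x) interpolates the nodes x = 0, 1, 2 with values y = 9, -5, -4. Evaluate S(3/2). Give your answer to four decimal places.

-5.9063

Let σ_i = S''(x_i). Step sizes h_i = 1, 1; slopes of the chords Δ_i = (y_(i+1) - y_i)/h_i = -14, 1.
  1·σ_0 + 4·σ_1 + 1·σ_2 = 6(Δ_1 - Δ_0) = 90
Natural end conditions: σ_0 = σ_2 = 0.
Solving the tridiagonal system: σ_0 = 0, σ_1 = 45/2, σ_2 = 0.
On [1, 2], S(x) = -5 - 13/2·(x - 1) + 45/4·(x - 1)² - 15/4·(x - 1)³.
With (x - 1) = 1/2: S(3/2) = -189/32.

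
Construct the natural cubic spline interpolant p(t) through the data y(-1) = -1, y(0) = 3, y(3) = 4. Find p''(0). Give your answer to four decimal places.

-2.7500

Write M_i for p''(x_i). With h_i = 1, 3 and divided differences Δ_i = 4, 1/3, the continuity of p' gives the tridiagonal system
  1·M_0 + 8·M_1 + 3·M_2 = 6(Δ_1 - Δ_0) = -22
Natural end conditions: M_0 = M_2 = 0.
Solving: M_0 = 0, M_1 = -11/4, M_2 = 0.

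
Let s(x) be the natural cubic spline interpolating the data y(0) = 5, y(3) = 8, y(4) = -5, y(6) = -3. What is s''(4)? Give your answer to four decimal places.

With M_i denoting the second derivative at x_i, h_i = 3, 1, 2, and Δ_i = (y_(i+1) − y_i)/h_i = 1, -13, 1:
  3·M_0 + 8·M_1 + 1·M_2 = 6(Δ_1 - Δ_0) = -84
  1·M_1 + 6·M_2 + 2·M_3 = 6(Δ_2 - Δ_1) = 84
Natural end conditions: M_0 = M_3 = 0.
Solving: M_0 = 0, M_1 = -588/47, M_2 = 756/47, M_3 = 0.

16.0851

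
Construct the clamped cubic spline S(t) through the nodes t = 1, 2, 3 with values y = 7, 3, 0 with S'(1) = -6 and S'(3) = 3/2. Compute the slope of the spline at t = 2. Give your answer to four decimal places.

Put M_i = S'' at the i-th knot. Here h = (1, 1) and Δ = (-4, -3), so the interior equations h_(i-1)·M_(i-1) + 2(h_(i-1)+h_i)·M_i + h_i·M_(i+1) = 6(Δ_i − Δ_(i-1)) read
  1·M_0 + 4·M_1 + 1·M_2 = 6(Δ_1 - Δ_0) = 6
Clamped end conditions give two more equations: 2h_0·M_0 + h_0·M_1 = 6(Δ_0 - S'(1)) = 12 and h_1·M_1 + 2h_1·M_2 = 6(S'(3) - Δ_1) = 27.
Hence M_0 = 33/4, M_1 = -9/2, M_2 = 63/4.
On [2, 3], S'(t) = b_1 + 2c_1·(t - 2) + 3d_1·(t - 2)² with b_1 = Δ_1 - h_1(2M_1 + M_2)/6 = -33/8, c_1 = M_1/2 = -9/4, d_1 = (M_2 - M_1)/(6h_1) = 27/8. So S'(2) = -33/8.

-4.1250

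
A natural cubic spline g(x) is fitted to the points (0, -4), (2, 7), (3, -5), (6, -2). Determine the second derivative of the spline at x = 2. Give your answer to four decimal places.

-19.5319

Put m_i = g'' at the i-th knot. Here h = (2, 1, 3) and Δ = (11/2, -12, 1), so the interior equations h_(i-1)·m_(i-1) + 2(h_(i-1)+h_i)·m_i + h_i·m_(i+1) = 6(Δ_i − Δ_(i-1)) read
  2·m_0 + 6·m_1 + 1·m_2 = 6(Δ_1 - Δ_0) = -105
  1·m_1 + 8·m_2 + 3·m_3 = 6(Δ_2 - Δ_1) = 78
Natural end conditions: m_0 = m_3 = 0.
Hence m_0 = 0, m_1 = -918/47, m_2 = 573/47, m_3 = 0.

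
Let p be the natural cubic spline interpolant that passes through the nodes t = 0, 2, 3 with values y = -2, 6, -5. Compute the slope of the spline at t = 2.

-6

With M_i denoting the second derivative at x_i, h_i = 2, 1, and Δ_i = (y_(i+1) − y_i)/h_i = 4, -11:
  2·M_0 + 6·M_1 + 1·M_2 = 6(Δ_1 - Δ_0) = -90
Natural end conditions: M_0 = M_2 = 0.
Forward elimination and back-substitution give M_0 = 0, M_1 = -15, M_2 = 0.
On [2, 3], p'(t) = b_1 + 2c_1·(t - 2) + 3d_1·(t - 2)² with b_1 = Δ_1 - h_1(2M_1 + M_2)/6 = -6, c_1 = M_1/2 = -15/2, d_1 = (M_2 - M_1)/(6h_1) = 5/2. So p'(2) = -6.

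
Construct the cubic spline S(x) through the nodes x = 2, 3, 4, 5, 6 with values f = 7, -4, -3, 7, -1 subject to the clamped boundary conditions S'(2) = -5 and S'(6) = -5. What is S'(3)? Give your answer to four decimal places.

Let M_i = S''(x_i). Step sizes h_i = 1, 1, 1, 1; slopes of the chords Δ_i = (y_(i+1) - y_i)/h_i = -11, 1, 10, -8.
  1·M_0 + 4·M_1 + 1·M_2 = 6(Δ_1 - Δ_0) = 72
  1·M_1 + 4·M_2 + 1·M_3 = 6(Δ_2 - Δ_1) = 54
  1·M_2 + 4·M_3 + 1·M_4 = 6(Δ_3 - Δ_2) = -108
Clamped end conditions give two more equations: 2h_0·M_0 + h_0·M_1 = 6(Δ_0 - S'(2)) = -36 and h_3·M_3 + 2h_3·M_4 = 6(S'(6) - Δ_3) = 18.
Hence M_0 = -198/7, M_1 = 144/7, M_2 = 18, M_3 = -270/7, M_4 = 198/7.
On [3, 4], S'(x) = b_1 + 2c_1·(x - 3) + 3d_1·(x - 3)² with b_1 = Δ_1 - h_1(2M_1 + M_2)/6 = -62/7, c_1 = M_1/2 = 72/7, d_1 = (M_2 - M_1)/(6h_1) = -3/7. So S'(3) = -62/7.

-8.8571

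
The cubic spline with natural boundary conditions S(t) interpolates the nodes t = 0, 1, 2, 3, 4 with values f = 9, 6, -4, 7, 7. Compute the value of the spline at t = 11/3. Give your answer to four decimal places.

8.3545

With m_i denoting the second derivative at x_i, h_i = 1, 1, 1, 1, and Δ_i = (y_(i+1) − y_i)/h_i = -3, -10, 11, 0:
  1·m_0 + 4·m_1 + 1·m_2 = 6(Δ_1 - Δ_0) = -42
  1·m_1 + 4·m_2 + 1·m_3 = 6(Δ_2 - Δ_1) = 126
  1·m_2 + 4·m_3 + 1·m_4 = 6(Δ_3 - Δ_2) = -66
Natural end conditions: m_0 = m_4 = 0.
Solving the tridiagonal system: m_0 = 0, m_1 = -150/7, m_2 = 306/7, m_3 = -192/7, m_4 = 0.
On [3, 4], S(t) = 7 + 64/7·(t - 3) - 96/7·(t - 3)² + 32/7·(t - 3)³.
With (t - 3) = 2/3: S(11/3) = 1579/189.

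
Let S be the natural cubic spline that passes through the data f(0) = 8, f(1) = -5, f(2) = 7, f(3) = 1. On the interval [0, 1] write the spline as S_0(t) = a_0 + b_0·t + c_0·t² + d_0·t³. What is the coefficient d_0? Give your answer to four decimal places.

Put m_i = S'' at the i-th knot. Here h = (1, 1, 1) and Δ = (-13, 12, -6), so the interior equations h_(i-1)·m_(i-1) + 2(h_(i-1)+h_i)·m_i + h_i·m_(i+1) = 6(Δ_i − Δ_(i-1)) read
  1·m_0 + 4·m_1 + 1·m_2 = 6(Δ_1 - Δ_0) = 150
  1·m_1 + 4·m_2 + 1·m_3 = 6(Δ_2 - Δ_1) = -108
Natural end conditions: m_0 = m_3 = 0.
Forward elimination and back-substitution give m_0 = 0, m_1 = 236/5, m_2 = -194/5, m_3 = 0.
On [0, 1], with S_0(t) = a_0 + b_0·t + c_0·t² + d_0·t³: c_0 = m_0/2 = 0, d_0 = (m_1 - m_0)/(6h_0) = 118/15, b_0 = Δ_0 - h_0(2m_0 + m_1)/6 = -313/15.

7.8667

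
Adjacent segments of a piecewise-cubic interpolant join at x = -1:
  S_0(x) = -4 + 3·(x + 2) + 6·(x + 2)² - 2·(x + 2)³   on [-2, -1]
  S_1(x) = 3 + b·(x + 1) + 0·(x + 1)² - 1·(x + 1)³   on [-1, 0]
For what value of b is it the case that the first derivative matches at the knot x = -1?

9

S_0'(x) = 3 + 12·(x + 2) - 6·(x + 2)², so S_0'(-1) = 9. On the right, S_1'(-1) = b, so b = 9.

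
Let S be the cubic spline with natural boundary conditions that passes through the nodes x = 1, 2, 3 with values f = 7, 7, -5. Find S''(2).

-18

Let M_i = S''(x_i). Step sizes h_i = 1, 1; slopes of the chords Δ_i = (y_(i+1) - y_i)/h_i = 0, -12.
  1·M_0 + 4·M_1 + 1·M_2 = 6(Δ_1 - Δ_0) = -72
Natural end conditions: M_0 = M_2 = 0.
Forward elimination and back-substitution give M_0 = 0, M_1 = -18, M_2 = 0.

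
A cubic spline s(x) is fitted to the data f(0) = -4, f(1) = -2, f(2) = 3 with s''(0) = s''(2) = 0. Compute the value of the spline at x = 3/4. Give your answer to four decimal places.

Put m_i = s'' at the i-th knot. Here h = (1, 1) and Δ = (2, 5), so the interior equations h_(i-1)·m_(i-1) + 2(h_(i-1)+h_i)·m_i + h_i·m_(i+1) = 6(Δ_i − Δ_(i-1)) read
  1·m_0 + 4·m_1 + 1·m_2 = 6(Δ_1 - Δ_0) = 18
Natural end conditions: m_0 = m_2 = 0.
Forward elimination and back-substitution give m_0 = 0, m_1 = 9/2, m_2 = 0.
On [0, 1], s(x) = -4 + 5/4·x + 0·x² + 3/4·x³.
With x = 3/4: s(3/4) = -703/256.

-2.7461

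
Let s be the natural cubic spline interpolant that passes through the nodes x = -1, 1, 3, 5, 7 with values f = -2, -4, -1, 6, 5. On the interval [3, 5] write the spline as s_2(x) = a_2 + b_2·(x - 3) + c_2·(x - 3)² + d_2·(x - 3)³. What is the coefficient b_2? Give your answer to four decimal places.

Write M_i for s''(x_i). With h_i = 2, 2, 2, 2 and divided differences Δ_i = -1, 3/2, 7/2, -1/2, the continuity of s' gives the tridiagonal system
  2·M_0 + 8·M_1 + 2·M_2 = 6(Δ_1 - Δ_0) = 15
  2·M_1 + 8·M_2 + 2·M_3 = 6(Δ_2 - Δ_1) = 12
  2·M_2 + 8·M_3 + 2·M_4 = 6(Δ_3 - Δ_2) = -24
Natural end conditions: M_0 = M_4 = 0.
Forward elimination and back-substitution give M_0 = 0, M_1 = 153/112, M_2 = 57/28, M_3 = -393/112, M_4 = 0.
On [3, 5], with s_2(x) = a_2 + b_2·(x - 3) + c_2·(x - 3)² + d_2·(x - 3)³: c_2 = M_2/2 = 57/56, d_2 = (M_3 - M_2)/(6h_2) = -207/448, b_2 = Δ_2 - h_2(2M_2 + M_3)/6 = 53/16.

3.3125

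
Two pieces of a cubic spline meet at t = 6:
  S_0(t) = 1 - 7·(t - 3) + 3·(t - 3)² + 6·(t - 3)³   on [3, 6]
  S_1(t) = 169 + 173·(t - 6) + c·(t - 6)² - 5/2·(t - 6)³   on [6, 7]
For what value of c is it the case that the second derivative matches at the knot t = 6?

57

S_0''(t) = 6 + 36·(t - 3), so S_0''(6) = 114. On the right, S_1''(6) = 2c, so c = 57.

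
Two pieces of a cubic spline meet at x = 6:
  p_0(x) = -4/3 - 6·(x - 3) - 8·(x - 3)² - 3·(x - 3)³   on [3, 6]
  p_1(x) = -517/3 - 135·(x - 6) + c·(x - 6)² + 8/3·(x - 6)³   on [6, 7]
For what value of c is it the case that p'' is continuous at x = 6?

p_0''(x) = -16 - 18·(x - 3), so p_0''(6) = -70. On the right, p_1''(6) = 2c, so c = -35.

-35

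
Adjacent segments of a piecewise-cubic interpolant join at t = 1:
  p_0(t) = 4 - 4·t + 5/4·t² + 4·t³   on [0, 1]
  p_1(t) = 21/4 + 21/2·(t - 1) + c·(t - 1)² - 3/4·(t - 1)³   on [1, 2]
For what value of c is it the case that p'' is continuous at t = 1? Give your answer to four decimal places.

13.2500

p_0''(t) = 5/2 + 24·t, so p_0''(1) = 53/2. On the right, p_1''(1) = 2c, so c = 53/4.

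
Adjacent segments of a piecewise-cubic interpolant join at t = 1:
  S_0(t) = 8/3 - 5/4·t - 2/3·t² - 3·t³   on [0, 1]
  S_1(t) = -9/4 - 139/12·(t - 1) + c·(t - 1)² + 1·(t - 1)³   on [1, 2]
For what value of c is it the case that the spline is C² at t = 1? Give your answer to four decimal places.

S_0''(t) = -4/3 - 18·t, so S_0''(1) = -58/3. On the right, S_1''(1) = 2c, so c = -29/3.

-9.6667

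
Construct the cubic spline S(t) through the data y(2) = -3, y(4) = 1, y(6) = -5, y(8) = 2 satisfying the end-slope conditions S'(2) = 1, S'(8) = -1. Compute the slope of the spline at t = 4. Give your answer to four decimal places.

-1.2333

Write σ_i for S''(x_i). With h_i = 2, 2, 2 and divided differences Δ_i = 2, -3, 7/2, the continuity of S' gives the tridiagonal system
  2·σ_0 + 8·σ_1 + 2·σ_2 = 6(Δ_1 - Δ_0) = -30
  2·σ_1 + 8·σ_2 + 2·σ_3 = 6(Δ_2 - Δ_1) = 39
Clamped end conditions give two more equations: 2h_0·σ_0 + h_0·σ_1 = 6(Δ_0 - S'(2)) = 6 and h_2·σ_2 + 2h_2·σ_3 = 6(S'(8) - Δ_2) = -27.
Solving the tridiagonal system: σ_0 = 157/30, σ_1 = -112/15, σ_2 = 289/30, σ_3 = -347/30.
On [4, 6], S'(t) = b_1 + 2c_1·(t - 4) + 3d_1·(t - 4)² with b_1 = Δ_1 - h_1(2σ_1 + σ_2)/6 = -37/30, c_1 = σ_1/2 = -56/15, d_1 = (σ_2 - σ_1)/(6h_1) = 57/40. So S'(4) = -37/30.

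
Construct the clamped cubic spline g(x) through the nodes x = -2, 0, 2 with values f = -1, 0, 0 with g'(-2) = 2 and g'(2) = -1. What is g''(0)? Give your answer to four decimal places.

0.7500

Write m_i for g''(x_i). With h_i = 2, 2 and divided differences Δ_i = 1/2, 0, the continuity of g' gives the tridiagonal system
  2·m_0 + 8·m_1 + 2·m_2 = 6(Δ_1 - Δ_0) = -3
Clamped end conditions give two more equations: 2h_0·m_0 + h_0·m_1 = 6(Δ_0 - g'(-2)) = -9 and h_1·m_1 + 2h_1·m_2 = 6(g'(2) - Δ_1) = -6.
Forward elimination and back-substitution give m_0 = -21/8, m_1 = 3/4, m_2 = -15/8.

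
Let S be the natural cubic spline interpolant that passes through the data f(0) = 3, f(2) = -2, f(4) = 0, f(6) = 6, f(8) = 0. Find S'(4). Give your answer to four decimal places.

Write M_i for S''(x_i). With h_i = 2, 2, 2, 2 and divided differences Δ_i = -5/2, 1, 3, -3, the continuity of S' gives the tridiagonal system
  2·M_0 + 8·M_1 + 2·M_2 = 6(Δ_1 - Δ_0) = 21
  2·M_1 + 8·M_2 + 2·M_3 = 6(Δ_2 - Δ_1) = 12
  2·M_2 + 8·M_3 + 2·M_4 = 6(Δ_3 - Δ_2) = -36
Natural end conditions: M_0 = M_4 = 0.
Forward elimination and back-substitution give M_0 = 0, M_1 = 33/16, M_2 = 9/4, M_3 = -81/16, M_4 = 0.
On [4, 6], S'(x) = b_2 + 2c_2·(x - 4) + 3d_2·(x - 4)² with b_2 = Δ_2 - h_2(2M_2 + M_3)/6 = 51/16, c_2 = M_2/2 = 9/8, d_2 = (M_3 - M_2)/(6h_2) = -39/64. So S'(4) = 51/16.

3.1875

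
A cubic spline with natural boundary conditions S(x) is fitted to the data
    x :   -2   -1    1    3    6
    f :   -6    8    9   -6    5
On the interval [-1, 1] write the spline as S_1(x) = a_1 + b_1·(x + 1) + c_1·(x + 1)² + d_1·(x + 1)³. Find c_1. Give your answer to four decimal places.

-5.9231

Put σ_i = S'' at the i-th knot. Here h = (1, 2, 2, 3) and Δ = (14, 1/2, -15/2, 11/3), so the interior equations h_(i-1)·σ_(i-1) + 2(h_(i-1)+h_i)·σ_i + h_i·σ_(i+1) = 6(Δ_i − Δ_(i-1)) read
  1·σ_0 + 6·σ_1 + 2·σ_2 = 6(Δ_1 - Δ_0) = -81
  2·σ_1 + 8·σ_2 + 2·σ_3 = 6(Δ_2 - Δ_1) = -48
  2·σ_2 + 10·σ_3 + 3·σ_4 = 6(Δ_3 - Δ_2) = 67
Natural end conditions: σ_0 = σ_4 = 0.
Solving the tridiagonal system: σ_0 = 0, σ_1 = -154/13, σ_2 = -129/26, σ_3 = 100/13, σ_4 = 0.
On [-1, 1], with S_1(x) = a_1 + b_1·(x + 1) + c_1·(x + 1)² + d_1·(x + 1)³: c_1 = σ_1/2 = -77/13, d_1 = (σ_2 - σ_1)/(6h_1) = 179/312, b_1 = Δ_1 - h_1(2σ_1 + σ_2)/6 = 392/39.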